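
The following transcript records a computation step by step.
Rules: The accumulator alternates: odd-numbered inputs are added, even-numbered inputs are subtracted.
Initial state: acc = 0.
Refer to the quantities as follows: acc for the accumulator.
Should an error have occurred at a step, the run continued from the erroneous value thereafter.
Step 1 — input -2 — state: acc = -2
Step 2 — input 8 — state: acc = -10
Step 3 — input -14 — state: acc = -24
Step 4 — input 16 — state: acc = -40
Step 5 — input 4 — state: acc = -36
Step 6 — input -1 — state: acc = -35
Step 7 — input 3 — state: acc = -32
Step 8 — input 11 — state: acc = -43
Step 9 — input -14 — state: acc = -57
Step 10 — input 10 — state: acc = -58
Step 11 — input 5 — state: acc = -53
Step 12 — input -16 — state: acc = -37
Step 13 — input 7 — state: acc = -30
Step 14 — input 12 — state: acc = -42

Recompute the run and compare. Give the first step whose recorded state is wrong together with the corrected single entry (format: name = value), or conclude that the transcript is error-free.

step 10, acc = -67

1. acc = 0 + -2 = -2 (confirmed correct)
2. acc = -2 - 8 = -10 (agrees with the transcript)
3. acc = -10 + -14 = -24 (matches)
4. acc = -24 - 16 = -40 (confirmed correct)
5. acc = -40 + 4 = -36 (agrees with the transcript)
6. acc = -36 - -1 = -35 (confirmed correct)
7. acc = -35 + 3 = -32 (consistent with the transcript)
8. acc = -32 - 11 = -43 (verified)
9. acc = -43 + -14 = -57 (agrees with the transcript)
10. acc = -57 - 10 = -67 (a discrepancy with the transcript)
The audit stops at step 10: the recorded entry is wrong and should be acc = -67.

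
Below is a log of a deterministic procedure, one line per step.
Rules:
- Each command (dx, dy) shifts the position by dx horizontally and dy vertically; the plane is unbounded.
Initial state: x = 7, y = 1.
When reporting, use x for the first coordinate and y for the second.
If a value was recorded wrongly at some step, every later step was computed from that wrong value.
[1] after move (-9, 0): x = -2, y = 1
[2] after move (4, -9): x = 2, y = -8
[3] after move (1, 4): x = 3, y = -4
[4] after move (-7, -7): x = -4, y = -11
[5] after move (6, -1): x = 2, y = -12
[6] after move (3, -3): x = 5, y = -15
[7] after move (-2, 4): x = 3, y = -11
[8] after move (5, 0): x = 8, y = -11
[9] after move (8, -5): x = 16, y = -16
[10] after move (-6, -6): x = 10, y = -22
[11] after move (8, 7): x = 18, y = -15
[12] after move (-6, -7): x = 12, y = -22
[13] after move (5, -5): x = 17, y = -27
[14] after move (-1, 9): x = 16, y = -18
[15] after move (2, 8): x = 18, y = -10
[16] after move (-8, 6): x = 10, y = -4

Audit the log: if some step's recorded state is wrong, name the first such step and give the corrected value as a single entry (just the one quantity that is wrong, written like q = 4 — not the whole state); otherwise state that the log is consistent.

Step 1: x = 7 + (-9) = -2, y = 1 + (0) = 1 — no discrepancy.
Step 2: x = -2 + (4) = 2, y = 1 + (-9) = -8 — matches.
Step 3: x = 2 + (1) = 3, y = -8 + (4) = -4 — exactly as logged.
Step 4: x = 3 + (-7) = -4, y = -4 + (-7) = -11 — no discrepancy.
Step 5: x = -4 + (6) = 2, y = -11 + (-1) = -12 — exactly as logged.
Step 6: x = 2 + (3) = 5, y = -12 + (-3) = -15 — checks out.
Step 7: x = 5 + (-2) = 3, y = -15 + (4) = -11 — verified.
Step 8: x = 3 + (5) = 8, y = -11 + (0) = -11 — checks out.
Step 9: x = 8 + (8) = 16, y = -11 + (-5) = -16 — in agreement.
Step 10: x = 16 + (-6) = 10, y = -16 + (-6) = -22 — agrees with the log.
Step 11: x = 10 + (8) = 18, y = -22 + (7) = -15 — no discrepancy.
Step 12: x = 18 + (-6) = 12, y = -15 + (-7) = -22 — consistent with the log.
Step 13: x = 12 + (5) = 17, y = -22 + (-5) = -27 — in agreement.
Step 14: x = 17 + (-1) = 16, y = -27 + (9) = -18 — in agreement.
Step 15: x = 16 + (2) = 18, y = -18 + (8) = -10 — same as recorded.
Step 16: x = 18 + (-8) = 10, y = -10 + (6) = -4 — in agreement.
The recomputation confirms every line.

no error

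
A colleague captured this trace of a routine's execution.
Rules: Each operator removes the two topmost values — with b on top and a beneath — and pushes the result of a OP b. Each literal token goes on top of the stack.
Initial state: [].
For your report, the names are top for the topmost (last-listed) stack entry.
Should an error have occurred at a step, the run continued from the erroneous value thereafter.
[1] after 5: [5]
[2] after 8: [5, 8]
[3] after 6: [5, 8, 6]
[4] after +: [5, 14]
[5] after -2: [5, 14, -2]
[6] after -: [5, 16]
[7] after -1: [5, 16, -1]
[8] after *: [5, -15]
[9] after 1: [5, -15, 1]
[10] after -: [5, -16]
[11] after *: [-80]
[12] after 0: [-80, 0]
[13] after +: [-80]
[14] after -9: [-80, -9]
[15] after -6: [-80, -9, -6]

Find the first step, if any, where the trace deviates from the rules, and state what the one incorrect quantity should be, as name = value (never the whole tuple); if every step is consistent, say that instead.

step 8, top = -16

Recomputing the run from the initial state:
step 1: [5]
step 2: [5, 8]
step 3: [5, 8, 6]
step 4: [5, 14]
step 5: [5, 14, -2]
step 6: [5, 16]
step 7: [5, 16, -1]
step 8: [5, -16]
step 9: [5, -16, 1]
step 10: [5, -17]
step 11: [-85]
step 12: [-85, 0]
step 13: [-85]
step 14: [-85, -9]
step 15: [-85, -9, -6]
The first disagreement with the trace is at step 8, where the value should be top = -16.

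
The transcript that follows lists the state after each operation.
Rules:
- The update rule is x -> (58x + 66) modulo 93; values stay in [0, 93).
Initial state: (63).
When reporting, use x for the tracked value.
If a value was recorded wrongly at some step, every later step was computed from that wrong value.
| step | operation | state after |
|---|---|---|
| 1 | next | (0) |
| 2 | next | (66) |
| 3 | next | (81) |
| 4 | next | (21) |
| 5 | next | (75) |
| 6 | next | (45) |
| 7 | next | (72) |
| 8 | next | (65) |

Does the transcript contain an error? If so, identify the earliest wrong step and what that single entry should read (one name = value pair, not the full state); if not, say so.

step 8, x = 57

Step 1: x = (58*63 + 66) mod 93 = 0 — same as recorded.
Step 2: x = (58*0 + 66) mod 93 = 66 — same as recorded.
Step 3: x = (58*66 + 66) mod 93 = 81 — consistent with the transcript.
Step 4: x = (58*81 + 66) mod 93 = 21 — verified.
Step 5: x = (58*21 + 66) mod 93 = 75 — exactly as logged.
Step 6: x = (58*75 + 66) mod 93 = 45 — same as recorded.
Step 7: x = (58*45 + 66) mod 93 = 72 — same as recorded.
Step 8: x = (58*72 + 66) mod 93 = 57 — the entry is off here.
Step 8 is the first one off; corrected, x = 57.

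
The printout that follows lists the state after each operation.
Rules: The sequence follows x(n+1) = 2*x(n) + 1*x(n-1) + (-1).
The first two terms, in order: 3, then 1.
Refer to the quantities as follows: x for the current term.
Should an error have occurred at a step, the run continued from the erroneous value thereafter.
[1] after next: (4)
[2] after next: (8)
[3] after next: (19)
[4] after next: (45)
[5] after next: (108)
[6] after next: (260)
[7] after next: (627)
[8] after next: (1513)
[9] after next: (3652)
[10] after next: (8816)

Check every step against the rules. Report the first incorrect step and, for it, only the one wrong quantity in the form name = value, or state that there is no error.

no error

Recomputing the run from the initial state:
step 1: x = 4
step 2: x = 8
step 3: x = 19
step 4: x = 45
step 5: x = 108
step 6: x = 260
step 7: x = 627
step 8: x = 1513
step 9: x = 3652
step 10: x = 8816
This matches the printout at every step.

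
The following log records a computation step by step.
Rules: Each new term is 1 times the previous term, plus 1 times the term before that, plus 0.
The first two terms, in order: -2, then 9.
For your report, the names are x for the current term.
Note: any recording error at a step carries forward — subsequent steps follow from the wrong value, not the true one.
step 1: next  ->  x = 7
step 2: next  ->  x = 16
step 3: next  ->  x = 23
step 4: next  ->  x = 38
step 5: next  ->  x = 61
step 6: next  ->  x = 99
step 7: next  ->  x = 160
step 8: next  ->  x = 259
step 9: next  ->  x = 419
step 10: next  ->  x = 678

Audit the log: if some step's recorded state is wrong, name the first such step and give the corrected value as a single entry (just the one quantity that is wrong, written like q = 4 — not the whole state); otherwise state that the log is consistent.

step 1: x = 1*(9) + (1)*(-2) + (0) = 7 -> confirmed correct
step 2: x = 1*(7) + (1)*(9) + (0) = 16 -> verified
step 3: x = 1*(16) + (1)*(7) + (0) = 23 -> same as recorded
step 4: x = 1*(23) + (1)*(16) + (0) = 39 -> the log has a different value
Conclusion: step 4 carries the first error; the entry should be x = 39.

step 4, x = 39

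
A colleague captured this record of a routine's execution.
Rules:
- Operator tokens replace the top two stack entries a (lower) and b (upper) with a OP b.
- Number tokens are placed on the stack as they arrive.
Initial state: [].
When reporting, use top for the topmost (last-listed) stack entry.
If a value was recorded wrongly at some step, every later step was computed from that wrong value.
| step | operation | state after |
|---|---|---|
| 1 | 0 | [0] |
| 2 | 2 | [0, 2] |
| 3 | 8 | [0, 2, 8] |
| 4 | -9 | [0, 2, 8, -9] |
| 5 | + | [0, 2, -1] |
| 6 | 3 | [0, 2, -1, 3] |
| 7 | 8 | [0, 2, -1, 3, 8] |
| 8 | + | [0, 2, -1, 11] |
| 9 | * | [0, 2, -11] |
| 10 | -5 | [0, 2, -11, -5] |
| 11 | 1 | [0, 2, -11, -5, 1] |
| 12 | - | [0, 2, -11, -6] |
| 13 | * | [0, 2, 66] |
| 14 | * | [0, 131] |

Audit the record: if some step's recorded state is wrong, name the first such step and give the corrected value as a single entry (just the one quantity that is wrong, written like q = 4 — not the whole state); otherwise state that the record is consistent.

Step 1: push 0: top = 0 — in agreement.
Step 2: push 2: top = 2 — verified.
Step 3: push 8: top = 8 — no discrepancy.
Step 4: push -9: top = -9 — exactly as logged.
Step 5: 8 + -9 = -1 — matches.
Step 6: push 3: top = 3 — matches.
Step 7: push 8: top = 8 — verified.
Step 8: 3 + 8 = 11 — same as recorded.
Step 9: -1 * 11 = -11 — exactly as logged.
Step 10: push -5: top = -5 — no discrepancy.
Step 11: push 1: top = 1 — checks out.
Step 12: -5 - 1 = -6 — same as recorded.
Step 13: -11 * -6 = 66 — exactly as logged.
Step 14: 2 * 66 = 132 — a discrepancy with the record.
So the first discrepancy is step 14, where the right value is top = 132.

step 14, top = 132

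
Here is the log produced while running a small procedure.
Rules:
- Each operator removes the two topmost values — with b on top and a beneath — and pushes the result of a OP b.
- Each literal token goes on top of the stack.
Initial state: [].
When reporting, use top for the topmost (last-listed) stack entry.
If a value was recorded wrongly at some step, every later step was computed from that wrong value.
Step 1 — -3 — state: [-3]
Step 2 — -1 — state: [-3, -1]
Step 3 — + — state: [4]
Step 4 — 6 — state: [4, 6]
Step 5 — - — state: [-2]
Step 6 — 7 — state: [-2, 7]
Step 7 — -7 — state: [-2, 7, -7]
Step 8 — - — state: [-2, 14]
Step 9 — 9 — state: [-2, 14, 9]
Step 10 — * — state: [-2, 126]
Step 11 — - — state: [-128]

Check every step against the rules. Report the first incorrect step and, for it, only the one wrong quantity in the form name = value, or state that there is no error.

step 3, top = -4

Recomputing the run from the initial state:
step 1: [-3]
step 2: [-3, -1]
step 3: [-4]
step 4: [-4, 6]
step 5: [-10]
step 6: [-10, 7]
step 7: [-10, 7, -7]
step 8: [-10, 14]
step 9: [-10, 14, 9]
step 10: [-10, 126]
step 11: [-136]
The first disagreement with the log is at step 3, where the value should be top = -4.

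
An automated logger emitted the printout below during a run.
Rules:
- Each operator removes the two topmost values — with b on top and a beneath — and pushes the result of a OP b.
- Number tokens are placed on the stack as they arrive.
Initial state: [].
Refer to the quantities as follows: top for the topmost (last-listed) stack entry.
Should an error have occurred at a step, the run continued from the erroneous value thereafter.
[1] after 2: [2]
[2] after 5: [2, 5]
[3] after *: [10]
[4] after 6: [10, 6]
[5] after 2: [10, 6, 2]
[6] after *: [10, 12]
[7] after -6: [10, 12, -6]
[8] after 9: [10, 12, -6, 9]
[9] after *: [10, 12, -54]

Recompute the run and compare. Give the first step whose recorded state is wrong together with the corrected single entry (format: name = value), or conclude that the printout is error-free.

no error

Recomputing the run from the initial state:
step 1: [2]
step 2: [2, 5]
step 3: [10]
step 4: [10, 6]
step 5: [10, 6, 2]
step 6: [10, 12]
step 7: [10, 12, -6]
step 8: [10, 12, -6, 9]
step 9: [10, 12, -54]
This matches the printout at every step.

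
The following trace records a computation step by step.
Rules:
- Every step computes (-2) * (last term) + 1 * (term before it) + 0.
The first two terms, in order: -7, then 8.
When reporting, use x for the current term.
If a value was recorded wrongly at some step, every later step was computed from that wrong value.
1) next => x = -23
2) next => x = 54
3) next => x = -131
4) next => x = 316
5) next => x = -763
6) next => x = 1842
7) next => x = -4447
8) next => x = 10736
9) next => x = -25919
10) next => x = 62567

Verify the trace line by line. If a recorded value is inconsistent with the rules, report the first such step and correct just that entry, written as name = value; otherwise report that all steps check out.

step 10, x = 62574

Step 1: x = -2*(8) + (1)*(-7) + (0) = -23 — matches.
Step 2: x = -2*(-23) + (1)*(8) + (0) = 54 — verified.
Step 3: x = -2*(54) + (1)*(-23) + (0) = -131 — same as recorded.
Step 4: x = -2*(-131) + (1)*(54) + (0) = 316 — consistent with the trace.
Step 5: x = -2*(316) + (1)*(-131) + (0) = -763 — exactly as logged.
Step 6: x = -2*(-763) + (1)*(316) + (0) = 1842 — verified.
Step 7: x = -2*(1842) + (1)*(-763) + (0) = -4447 — matches.
Step 8: x = -2*(-4447) + (1)*(1842) + (0) = 10736 — same as recorded.
Step 9: x = -2*(10736) + (1)*(-4447) + (0) = -25919 — consistent with the trace.
Step 10: x = -2*(-25919) + (1)*(10736) + (0) = 62574 — this is not what the trace shows.
First incorrect step: 10; the correct value is x = 62574.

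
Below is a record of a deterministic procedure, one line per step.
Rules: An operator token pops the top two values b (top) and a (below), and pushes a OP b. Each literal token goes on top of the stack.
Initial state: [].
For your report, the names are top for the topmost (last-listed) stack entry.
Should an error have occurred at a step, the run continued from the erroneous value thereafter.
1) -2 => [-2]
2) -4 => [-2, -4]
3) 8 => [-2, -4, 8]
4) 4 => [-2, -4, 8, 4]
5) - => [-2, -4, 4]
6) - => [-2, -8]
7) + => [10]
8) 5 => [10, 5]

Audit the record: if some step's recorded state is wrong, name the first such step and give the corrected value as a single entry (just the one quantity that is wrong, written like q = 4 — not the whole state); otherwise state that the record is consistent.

step 7, top = -10

Step 1: push -2: top = -2 — verified.
Step 2: push -4: top = -4 — verified.
Step 3: push 8: top = 8 — same as recorded.
Step 4: push 4: top = 4 — confirmed correct.
Step 5: 8 - 4 = 4 — exactly as logged.
Step 6: -4 - 4 = -8 — exactly as logged.
Step 7: -2 + -8 = -10 — the entry is off here.
First deviation found at step 7; the corrected entry is top = -10.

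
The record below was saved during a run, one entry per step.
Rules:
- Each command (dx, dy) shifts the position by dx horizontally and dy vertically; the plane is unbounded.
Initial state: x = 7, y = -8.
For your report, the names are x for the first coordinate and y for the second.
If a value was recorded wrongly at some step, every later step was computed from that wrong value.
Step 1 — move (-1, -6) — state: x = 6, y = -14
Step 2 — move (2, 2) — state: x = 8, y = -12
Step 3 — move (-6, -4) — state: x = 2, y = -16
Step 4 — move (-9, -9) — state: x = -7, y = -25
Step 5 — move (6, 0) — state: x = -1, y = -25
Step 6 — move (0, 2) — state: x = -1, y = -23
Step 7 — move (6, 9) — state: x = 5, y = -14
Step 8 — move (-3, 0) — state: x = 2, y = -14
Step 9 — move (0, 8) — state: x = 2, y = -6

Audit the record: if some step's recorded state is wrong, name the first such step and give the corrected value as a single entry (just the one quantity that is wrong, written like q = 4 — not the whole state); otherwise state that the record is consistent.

no error

Recomputing the run from the initial state:
step 1: x = 6, y = -14
step 2: x = 8, y = -12
step 3: x = 2, y = -16
step 4: x = -7, y = -25
step 5: x = -1, y = -25
step 6: x = -1, y = -23
step 7: x = 5, y = -14
step 8: x = 2, y = -14
step 9: x = 2, y = -6
This matches the record at every step.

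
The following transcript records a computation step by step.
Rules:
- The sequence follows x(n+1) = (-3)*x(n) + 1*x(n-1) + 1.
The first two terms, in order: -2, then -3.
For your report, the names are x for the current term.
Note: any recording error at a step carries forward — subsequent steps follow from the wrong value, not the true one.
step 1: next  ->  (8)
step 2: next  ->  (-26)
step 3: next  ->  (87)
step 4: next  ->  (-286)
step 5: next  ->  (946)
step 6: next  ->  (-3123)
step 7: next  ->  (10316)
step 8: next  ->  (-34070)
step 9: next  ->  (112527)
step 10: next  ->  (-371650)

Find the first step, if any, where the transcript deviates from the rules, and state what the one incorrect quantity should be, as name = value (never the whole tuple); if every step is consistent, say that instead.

1. x = -3*(-3) + (1)*(-2) + (1) = 8 (verified)
2. x = -3*(8) + (1)*(-3) + (1) = -26 (agrees with the transcript)
3. x = -3*(-26) + (1)*(8) + (1) = 87 (matches)
4. x = -3*(87) + (1)*(-26) + (1) = -286 (agrees with the transcript)
5. x = -3*(-286) + (1)*(87) + (1) = 946 (exactly as logged)
6. x = -3*(946) + (1)*(-286) + (1) = -3123 (no discrepancy)
7. x = -3*(-3123) + (1)*(946) + (1) = 10316 (confirmed correct)
8. x = -3*(10316) + (1)*(-3123) + (1) = -34070 (checks out)
9. x = -3*(-34070) + (1)*(10316) + (1) = 112527 (consistent with the transcript)
10. x = -3*(112527) + (1)*(-34070) + (1) = -371650 (checks out)
No step deviates from the rules.

no error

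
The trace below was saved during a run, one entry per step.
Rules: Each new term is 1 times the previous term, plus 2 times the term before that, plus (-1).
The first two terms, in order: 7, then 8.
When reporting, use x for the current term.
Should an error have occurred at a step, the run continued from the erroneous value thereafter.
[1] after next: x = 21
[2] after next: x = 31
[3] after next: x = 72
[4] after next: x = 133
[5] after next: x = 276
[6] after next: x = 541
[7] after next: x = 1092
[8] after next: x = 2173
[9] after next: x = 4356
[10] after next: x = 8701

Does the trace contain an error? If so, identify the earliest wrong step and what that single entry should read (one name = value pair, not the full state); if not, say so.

step 1: x = 1*(8) + (2)*(7) + (-1) = 21 -> exactly as logged
step 2: x = 1*(21) + (2)*(8) + (-1) = 36 -> first mismatch against the trace
First deviation found at step 2; the corrected entry is x = 36.

step 2, x = 36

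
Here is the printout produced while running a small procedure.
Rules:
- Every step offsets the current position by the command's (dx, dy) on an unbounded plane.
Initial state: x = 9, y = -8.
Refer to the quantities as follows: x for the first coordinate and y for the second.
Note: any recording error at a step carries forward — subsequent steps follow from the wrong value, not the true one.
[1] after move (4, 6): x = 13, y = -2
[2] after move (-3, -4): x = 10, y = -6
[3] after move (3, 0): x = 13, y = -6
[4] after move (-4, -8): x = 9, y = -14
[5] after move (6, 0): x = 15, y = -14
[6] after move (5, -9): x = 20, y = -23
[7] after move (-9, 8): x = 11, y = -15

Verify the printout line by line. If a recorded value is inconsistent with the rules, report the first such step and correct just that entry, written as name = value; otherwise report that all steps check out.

Recomputing the run from the initial state:
step 1: x = 13, y = -2
step 2: x = 10, y = -6
step 3: x = 13, y = -6
step 4: x = 9, y = -14
step 5: x = 15, y = -14
step 6: x = 20, y = -23
step 7: x = 11, y = -15
This matches the printout at every step.

no error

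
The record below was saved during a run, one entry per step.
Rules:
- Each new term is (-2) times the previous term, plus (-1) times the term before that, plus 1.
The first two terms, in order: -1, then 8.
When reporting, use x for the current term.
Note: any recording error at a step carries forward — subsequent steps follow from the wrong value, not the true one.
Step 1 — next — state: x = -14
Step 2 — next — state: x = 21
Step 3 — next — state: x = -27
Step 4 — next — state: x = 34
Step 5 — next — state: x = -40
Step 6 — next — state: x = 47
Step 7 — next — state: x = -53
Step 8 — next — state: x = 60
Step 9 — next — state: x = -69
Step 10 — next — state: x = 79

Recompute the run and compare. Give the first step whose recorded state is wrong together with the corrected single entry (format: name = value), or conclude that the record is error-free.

step 9, x = -66

Recomputing the run from the initial state:
step 1: x = -14
step 2: x = 21
step 3: x = -27
step 4: x = 34
step 5: x = -40
step 6: x = 47
step 7: x = -53
step 8: x = 60
step 9: x = -66
step 10: x = 73
The first disagreement with the record is at step 9, where the value should be x = -66.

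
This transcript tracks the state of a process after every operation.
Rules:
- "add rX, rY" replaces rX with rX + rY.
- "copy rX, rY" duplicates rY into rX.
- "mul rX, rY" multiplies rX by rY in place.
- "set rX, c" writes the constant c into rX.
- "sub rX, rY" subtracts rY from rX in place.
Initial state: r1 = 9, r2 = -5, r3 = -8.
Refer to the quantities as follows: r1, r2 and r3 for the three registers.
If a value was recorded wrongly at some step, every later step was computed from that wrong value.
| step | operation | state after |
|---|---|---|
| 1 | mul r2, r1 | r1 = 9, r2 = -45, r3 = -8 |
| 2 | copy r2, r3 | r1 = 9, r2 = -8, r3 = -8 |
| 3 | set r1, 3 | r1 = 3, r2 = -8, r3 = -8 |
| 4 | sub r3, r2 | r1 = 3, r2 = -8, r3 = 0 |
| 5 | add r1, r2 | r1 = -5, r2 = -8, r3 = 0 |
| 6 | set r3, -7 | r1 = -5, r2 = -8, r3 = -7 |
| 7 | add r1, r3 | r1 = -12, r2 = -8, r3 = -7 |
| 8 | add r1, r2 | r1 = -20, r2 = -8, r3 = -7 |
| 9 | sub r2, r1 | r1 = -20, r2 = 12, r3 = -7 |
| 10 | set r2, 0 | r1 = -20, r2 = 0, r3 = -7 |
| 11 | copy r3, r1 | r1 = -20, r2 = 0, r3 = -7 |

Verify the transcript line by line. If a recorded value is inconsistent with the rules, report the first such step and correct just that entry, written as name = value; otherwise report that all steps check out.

step 11, r3 = -20

Recomputing the run from the initial state:
step 1: r1 = 9, r2 = -45, r3 = -8
step 2: r1 = 9, r2 = -8, r3 = -8
step 3: r1 = 3, r2 = -8, r3 = -8
step 4: r1 = 3, r2 = -8, r3 = 0
step 5: r1 = -5, r2 = -8, r3 = 0
step 6: r1 = -5, r2 = -8, r3 = -7
step 7: r1 = -12, r2 = -8, r3 = -7
step 8: r1 = -20, r2 = -8, r3 = -7
step 9: r1 = -20, r2 = 12, r3 = -7
step 10: r1 = -20, r2 = 0, r3 = -7
step 11: r1 = -20, r2 = 0, r3 = -20
The first disagreement with the transcript is at step 11, where the value should be r3 = -20.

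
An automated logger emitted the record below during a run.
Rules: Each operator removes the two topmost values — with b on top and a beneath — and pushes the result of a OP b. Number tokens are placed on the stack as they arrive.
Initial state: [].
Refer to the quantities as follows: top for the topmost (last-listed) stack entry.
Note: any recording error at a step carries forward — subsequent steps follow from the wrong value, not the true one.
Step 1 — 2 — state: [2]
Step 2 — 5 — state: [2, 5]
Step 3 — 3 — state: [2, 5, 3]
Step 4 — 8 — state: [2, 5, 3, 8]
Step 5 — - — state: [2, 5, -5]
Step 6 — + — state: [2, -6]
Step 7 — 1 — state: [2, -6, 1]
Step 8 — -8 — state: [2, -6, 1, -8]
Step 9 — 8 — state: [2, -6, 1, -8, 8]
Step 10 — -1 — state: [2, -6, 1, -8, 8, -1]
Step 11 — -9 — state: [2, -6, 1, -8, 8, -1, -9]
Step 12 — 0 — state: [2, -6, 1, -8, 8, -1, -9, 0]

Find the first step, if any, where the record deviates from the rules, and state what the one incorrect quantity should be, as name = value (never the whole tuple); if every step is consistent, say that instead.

Recomputing the run from the initial state:
step 1: [2]
step 2: [2, 5]
step 3: [2, 5, 3]
step 4: [2, 5, 3, 8]
step 5: [2, 5, -5]
step 6: [2, 0]
step 7: [2, 0, 1]
step 8: [2, 0, 1, -8]
step 9: [2, 0, 1, -8, 8]
step 10: [2, 0, 1, -8, 8, -1]
step 11: [2, 0, 1, -8, 8, -1, -9]
step 12: [2, 0, 1, -8, 8, -1, -9, 0]
The first disagreement with the record is at step 6, where the value should be top = 0.

step 6, top = 0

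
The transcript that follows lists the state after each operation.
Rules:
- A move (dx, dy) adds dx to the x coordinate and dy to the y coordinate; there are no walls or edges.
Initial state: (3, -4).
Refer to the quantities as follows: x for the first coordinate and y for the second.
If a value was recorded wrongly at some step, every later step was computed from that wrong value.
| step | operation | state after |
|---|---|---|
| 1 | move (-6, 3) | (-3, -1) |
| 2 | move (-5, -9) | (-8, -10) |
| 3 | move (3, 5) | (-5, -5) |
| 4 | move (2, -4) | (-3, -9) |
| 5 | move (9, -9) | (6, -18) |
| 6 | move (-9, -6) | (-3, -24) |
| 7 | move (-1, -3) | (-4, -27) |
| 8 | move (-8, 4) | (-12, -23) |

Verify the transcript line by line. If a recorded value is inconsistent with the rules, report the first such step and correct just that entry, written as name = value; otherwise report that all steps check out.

step 1: x = 3 + (-6) = -3, y = -4 + (3) = -1 -> consistent with the transcript
step 2: x = -3 + (-5) = -8, y = -1 + (-9) = -10 -> in agreement
step 3: x = -8 + (3) = -5, y = -10 + (5) = -5 -> matches
step 4: x = -5 + (2) = -3, y = -5 + (-4) = -9 -> same as recorded
step 5: x = -3 + (9) = 6, y = -9 + (-9) = -18 -> consistent with the transcript
step 6: x = 6 + (-9) = -3, y = -18 + (-6) = -24 -> exactly as logged
step 7: x = -3 + (-1) = -4, y = -24 + (-3) = -27 -> agrees with the transcript
step 8: x = -4 + (-8) = -12, y = -27 + (4) = -23 -> consistent with the transcript
Every step is consistent.

no error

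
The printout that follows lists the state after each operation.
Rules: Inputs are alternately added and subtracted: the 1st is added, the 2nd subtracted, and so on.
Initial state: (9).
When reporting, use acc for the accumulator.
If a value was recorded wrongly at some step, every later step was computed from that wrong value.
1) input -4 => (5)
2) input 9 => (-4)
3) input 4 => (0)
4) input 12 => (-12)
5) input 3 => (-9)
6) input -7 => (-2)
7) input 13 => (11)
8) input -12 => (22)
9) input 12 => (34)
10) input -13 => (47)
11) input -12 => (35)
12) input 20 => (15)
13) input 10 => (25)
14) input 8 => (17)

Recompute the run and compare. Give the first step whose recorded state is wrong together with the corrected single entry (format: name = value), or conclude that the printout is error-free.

Recomputing the run from the initial state:
step 1: acc = 5
step 2: acc = -4
step 3: acc = 0
step 4: acc = -12
step 5: acc = -9
step 6: acc = -2
step 7: acc = 11
step 8: acc = 23
step 9: acc = 35
step 10: acc = 48
step 11: acc = 36
step 12: acc = 16
step 13: acc = 26
step 14: acc = 18
The first disagreement with the printout is at step 8, where the value should be acc = 23.

step 8, acc = 23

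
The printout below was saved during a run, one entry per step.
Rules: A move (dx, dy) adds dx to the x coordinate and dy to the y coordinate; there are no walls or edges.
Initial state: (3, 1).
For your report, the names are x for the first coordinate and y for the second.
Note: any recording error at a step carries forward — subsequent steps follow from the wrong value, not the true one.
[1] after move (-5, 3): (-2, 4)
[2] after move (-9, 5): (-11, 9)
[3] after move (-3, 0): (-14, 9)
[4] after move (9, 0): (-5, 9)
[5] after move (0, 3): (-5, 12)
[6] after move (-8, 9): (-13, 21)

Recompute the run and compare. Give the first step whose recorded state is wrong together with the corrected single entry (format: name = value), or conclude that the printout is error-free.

no error

Step 1: x = 3 + (-5) = -2, y = 1 + (3) = 4 — in agreement.
Step 2: x = -2 + (-9) = -11, y = 4 + (5) = 9 — exactly as logged.
Step 3: x = -11 + (-3) = -14, y = 9 + (0) = 9 — checks out.
Step 4: x = -14 + (9) = -5, y = 9 + (0) = 9 — checks out.
Step 5: x = -5 + (0) = -5, y = 9 + (3) = 12 — confirmed correct.
Step 6: x = -5 + (-8) = -13, y = 12 + (9) = 21 — checks out.
No step deviates from the rules.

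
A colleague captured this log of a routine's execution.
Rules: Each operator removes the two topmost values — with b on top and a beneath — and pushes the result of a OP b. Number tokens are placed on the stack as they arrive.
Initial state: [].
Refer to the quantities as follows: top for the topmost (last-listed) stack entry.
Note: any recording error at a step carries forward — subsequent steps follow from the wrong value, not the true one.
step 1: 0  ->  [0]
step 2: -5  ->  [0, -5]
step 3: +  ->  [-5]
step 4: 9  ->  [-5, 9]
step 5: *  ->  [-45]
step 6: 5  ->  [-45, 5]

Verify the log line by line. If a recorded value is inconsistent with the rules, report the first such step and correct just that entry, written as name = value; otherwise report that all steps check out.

no error

Recomputing the run from the initial state:
step 1: [0]
step 2: [0, -5]
step 3: [-5]
step 4: [-5, 9]
step 5: [-45]
step 6: [-45, 5]
This matches the log at every step.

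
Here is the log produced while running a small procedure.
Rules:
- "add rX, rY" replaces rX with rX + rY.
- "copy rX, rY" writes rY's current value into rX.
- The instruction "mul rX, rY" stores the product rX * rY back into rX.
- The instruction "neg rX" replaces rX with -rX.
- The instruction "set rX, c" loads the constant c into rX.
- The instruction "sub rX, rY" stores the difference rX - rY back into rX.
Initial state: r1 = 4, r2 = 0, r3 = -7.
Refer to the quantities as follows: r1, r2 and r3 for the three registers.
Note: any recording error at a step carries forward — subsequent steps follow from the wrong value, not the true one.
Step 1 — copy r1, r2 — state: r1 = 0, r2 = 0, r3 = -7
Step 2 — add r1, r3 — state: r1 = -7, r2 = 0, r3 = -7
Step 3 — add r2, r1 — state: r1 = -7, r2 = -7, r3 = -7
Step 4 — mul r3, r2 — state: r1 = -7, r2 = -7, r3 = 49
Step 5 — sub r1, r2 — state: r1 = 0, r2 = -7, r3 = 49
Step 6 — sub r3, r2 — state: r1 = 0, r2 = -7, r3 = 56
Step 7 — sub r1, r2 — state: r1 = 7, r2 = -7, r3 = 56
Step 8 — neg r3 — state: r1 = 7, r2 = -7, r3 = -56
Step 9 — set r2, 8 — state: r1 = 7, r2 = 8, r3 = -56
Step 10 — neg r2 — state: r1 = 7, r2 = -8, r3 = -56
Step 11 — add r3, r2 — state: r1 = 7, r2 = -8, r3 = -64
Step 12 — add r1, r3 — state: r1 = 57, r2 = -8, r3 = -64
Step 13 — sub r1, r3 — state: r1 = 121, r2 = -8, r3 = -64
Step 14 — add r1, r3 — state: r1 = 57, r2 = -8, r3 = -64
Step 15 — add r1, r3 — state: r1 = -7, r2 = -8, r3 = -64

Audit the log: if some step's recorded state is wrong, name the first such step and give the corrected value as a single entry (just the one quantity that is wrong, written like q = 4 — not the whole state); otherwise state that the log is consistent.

step 12, r1 = -57

Recomputing the run from the initial state:
step 1: r1 = 0, r2 = 0, r3 = -7
step 2: r1 = -7, r2 = 0, r3 = -7
step 3: r1 = -7, r2 = -7, r3 = -7
step 4: r1 = -7, r2 = -7, r3 = 49
step 5: r1 = 0, r2 = -7, r3 = 49
step 6: r1 = 0, r2 = -7, r3 = 56
step 7: r1 = 7, r2 = -7, r3 = 56
step 8: r1 = 7, r2 = -7, r3 = -56
step 9: r1 = 7, r2 = 8, r3 = -56
step 10: r1 = 7, r2 = -8, r3 = -56
step 11: r1 = 7, r2 = -8, r3 = -64
step 12: r1 = -57, r2 = -8, r3 = -64
step 13: r1 = 7, r2 = -8, r3 = -64
step 14: r1 = -57, r2 = -8, r3 = -64
step 15: r1 = -121, r2 = -8, r3 = -64
The first disagreement with the log is at step 12, where the value should be r1 = -57.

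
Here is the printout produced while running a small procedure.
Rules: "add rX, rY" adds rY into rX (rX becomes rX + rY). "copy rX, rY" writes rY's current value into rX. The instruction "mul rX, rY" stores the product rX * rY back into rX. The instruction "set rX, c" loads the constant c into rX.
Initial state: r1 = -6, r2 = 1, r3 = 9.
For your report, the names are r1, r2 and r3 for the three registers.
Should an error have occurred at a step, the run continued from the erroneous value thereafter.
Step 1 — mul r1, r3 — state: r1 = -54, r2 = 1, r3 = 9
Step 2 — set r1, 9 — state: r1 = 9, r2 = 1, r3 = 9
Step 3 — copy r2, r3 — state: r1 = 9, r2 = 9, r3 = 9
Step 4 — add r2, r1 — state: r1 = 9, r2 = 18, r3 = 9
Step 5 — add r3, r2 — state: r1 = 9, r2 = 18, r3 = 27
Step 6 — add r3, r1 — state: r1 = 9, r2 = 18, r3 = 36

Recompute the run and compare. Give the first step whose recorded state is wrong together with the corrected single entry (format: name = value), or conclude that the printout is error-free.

Step 1: r1 = -6 * 9 = -54 — checks out.
Step 2: r1 = 9 — same as recorded.
Step 3: r2 = 9 — checks out.
Step 4: r2 = 9 + 9 = 18 — checks out.
Step 5: r3 = 9 + 18 = 27 — verified.
Step 6: r3 = 27 + 9 = 36 — matches.
Each recorded entry agrees with the recomputation.

no error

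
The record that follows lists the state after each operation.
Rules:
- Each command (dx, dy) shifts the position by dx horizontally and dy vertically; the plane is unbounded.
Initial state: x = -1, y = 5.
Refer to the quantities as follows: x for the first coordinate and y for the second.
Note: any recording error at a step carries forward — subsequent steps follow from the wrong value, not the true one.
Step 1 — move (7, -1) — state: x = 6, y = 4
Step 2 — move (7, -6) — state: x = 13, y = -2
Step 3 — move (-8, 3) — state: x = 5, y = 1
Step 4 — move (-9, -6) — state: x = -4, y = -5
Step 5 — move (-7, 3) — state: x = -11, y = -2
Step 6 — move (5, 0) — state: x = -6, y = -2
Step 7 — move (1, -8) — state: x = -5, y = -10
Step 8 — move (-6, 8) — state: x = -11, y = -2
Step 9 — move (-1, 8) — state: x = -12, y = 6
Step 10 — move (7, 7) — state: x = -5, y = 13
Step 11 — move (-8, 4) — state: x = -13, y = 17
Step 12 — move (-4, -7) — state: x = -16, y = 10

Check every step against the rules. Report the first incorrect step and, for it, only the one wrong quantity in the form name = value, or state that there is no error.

step 1: x = -1 + (7) = 6, y = 5 + (-1) = 4 -> matches
step 2: x = 6 + (7) = 13, y = 4 + (-6) = -2 -> agrees with the record
step 3: x = 13 + (-8) = 5, y = -2 + (3) = 1 -> matches
step 4: x = 5 + (-9) = -4, y = 1 + (-6) = -5 -> no discrepancy
step 5: x = -4 + (-7) = -11, y = -5 + (3) = -2 -> verified
step 6: x = -11 + (5) = -6, y = -2 + (0) = -2 -> no discrepancy
step 7: x = -6 + (1) = -5, y = -2 + (-8) = -10 -> verified
step 8: x = -5 + (-6) = -11, y = -10 + (8) = -2 -> no discrepancy
step 9: x = -11 + (-1) = -12, y = -2 + (8) = 6 -> agrees with the record
step 10: x = -12 + (7) = -5, y = 6 + (7) = 13 -> confirmed correct
step 11: x = -5 + (-8) = -13, y = 13 + (4) = 17 -> confirmed correct
step 12: x = -13 + (-4) = -17, y = 17 + (-7) = 10 -> first mismatch against the record
First deviation found at step 12; the corrected entry is x = -17.

step 12, x = -17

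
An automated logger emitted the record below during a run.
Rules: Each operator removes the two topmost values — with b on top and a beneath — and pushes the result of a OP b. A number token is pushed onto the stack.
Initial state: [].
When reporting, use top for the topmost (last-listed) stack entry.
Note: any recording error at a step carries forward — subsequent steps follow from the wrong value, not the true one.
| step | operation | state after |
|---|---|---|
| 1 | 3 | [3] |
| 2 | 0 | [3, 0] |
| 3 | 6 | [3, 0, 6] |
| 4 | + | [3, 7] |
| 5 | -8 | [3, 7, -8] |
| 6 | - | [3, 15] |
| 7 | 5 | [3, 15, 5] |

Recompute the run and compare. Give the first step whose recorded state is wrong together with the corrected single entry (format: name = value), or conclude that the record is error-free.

step 4, top = 6

Recomputing the run from the initial state:
step 1: [3]
step 2: [3, 0]
step 3: [3, 0, 6]
step 4: [3, 6]
step 5: [3, 6, -8]
step 6: [3, 14]
step 7: [3, 14, 5]
The first disagreement with the record is at step 4, where the value should be top = 6.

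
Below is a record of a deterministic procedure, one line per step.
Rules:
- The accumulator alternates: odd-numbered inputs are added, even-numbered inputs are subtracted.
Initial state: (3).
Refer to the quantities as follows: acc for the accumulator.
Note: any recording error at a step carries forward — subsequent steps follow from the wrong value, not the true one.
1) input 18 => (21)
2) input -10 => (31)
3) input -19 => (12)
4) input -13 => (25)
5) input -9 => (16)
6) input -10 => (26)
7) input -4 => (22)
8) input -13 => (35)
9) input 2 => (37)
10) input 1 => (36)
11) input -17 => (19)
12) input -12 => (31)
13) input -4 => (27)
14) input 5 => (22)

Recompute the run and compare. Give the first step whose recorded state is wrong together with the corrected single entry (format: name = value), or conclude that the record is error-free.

no error

1. acc = 3 + 18 = 21 (in agreement)
2. acc = 21 - -10 = 31 (no discrepancy)
3. acc = 31 + -19 = 12 (confirmed correct)
4. acc = 12 - -13 = 25 (checks out)
5. acc = 25 + -9 = 16 (agrees with the record)
6. acc = 16 - -10 = 26 (matches)
7. acc = 26 + -4 = 22 (checks out)
8. acc = 22 - -13 = 35 (same as recorded)
9. acc = 35 + 2 = 37 (same as recorded)
10. acc = 37 - 1 = 36 (no discrepancy)
11. acc = 36 + -17 = 19 (same as recorded)
12. acc = 19 - -12 = 31 (matches)
13. acc = 31 + -4 = 27 (in agreement)
14. acc = 27 - 5 = 22 (checks out)
Every step is consistent.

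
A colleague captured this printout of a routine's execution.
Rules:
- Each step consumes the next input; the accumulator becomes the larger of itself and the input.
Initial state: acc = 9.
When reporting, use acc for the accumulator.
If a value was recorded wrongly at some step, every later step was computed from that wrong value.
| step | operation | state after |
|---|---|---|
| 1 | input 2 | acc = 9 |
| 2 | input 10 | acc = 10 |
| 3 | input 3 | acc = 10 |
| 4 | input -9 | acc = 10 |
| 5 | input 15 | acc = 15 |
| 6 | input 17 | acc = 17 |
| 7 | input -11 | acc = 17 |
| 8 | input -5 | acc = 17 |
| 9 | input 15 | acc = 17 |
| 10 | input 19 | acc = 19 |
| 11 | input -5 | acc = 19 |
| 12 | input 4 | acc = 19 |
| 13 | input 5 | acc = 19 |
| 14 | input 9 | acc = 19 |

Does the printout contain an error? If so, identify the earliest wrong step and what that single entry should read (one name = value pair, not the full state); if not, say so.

step 1: acc = max(9, 2) = 9 -> consistent with the printout
step 2: acc = max(9, 10) = 10 -> in agreement
step 3: acc = max(10, 3) = 10 -> no discrepancy
step 4: acc = max(10, -9) = 10 -> same as recorded
step 5: acc = max(10, 15) = 15 -> verified
step 6: acc = max(15, 17) = 17 -> consistent with the printout
step 7: acc = max(17, -11) = 17 -> consistent with the printout
step 8: acc = max(17, -5) = 17 -> same as recorded
step 9: acc = max(17, 15) = 17 -> in agreement
step 10: acc = max(17, 19) = 19 -> agrees with the printout
step 11: acc = max(19, -5) = 19 -> confirmed correct
step 12: acc = max(19, 4) = 19 -> matches
step 13: acc = max(19, 5) = 19 -> checks out
step 14: acc = max(19, 9) = 19 -> consistent with the printout
All entries verified; no error found.

no error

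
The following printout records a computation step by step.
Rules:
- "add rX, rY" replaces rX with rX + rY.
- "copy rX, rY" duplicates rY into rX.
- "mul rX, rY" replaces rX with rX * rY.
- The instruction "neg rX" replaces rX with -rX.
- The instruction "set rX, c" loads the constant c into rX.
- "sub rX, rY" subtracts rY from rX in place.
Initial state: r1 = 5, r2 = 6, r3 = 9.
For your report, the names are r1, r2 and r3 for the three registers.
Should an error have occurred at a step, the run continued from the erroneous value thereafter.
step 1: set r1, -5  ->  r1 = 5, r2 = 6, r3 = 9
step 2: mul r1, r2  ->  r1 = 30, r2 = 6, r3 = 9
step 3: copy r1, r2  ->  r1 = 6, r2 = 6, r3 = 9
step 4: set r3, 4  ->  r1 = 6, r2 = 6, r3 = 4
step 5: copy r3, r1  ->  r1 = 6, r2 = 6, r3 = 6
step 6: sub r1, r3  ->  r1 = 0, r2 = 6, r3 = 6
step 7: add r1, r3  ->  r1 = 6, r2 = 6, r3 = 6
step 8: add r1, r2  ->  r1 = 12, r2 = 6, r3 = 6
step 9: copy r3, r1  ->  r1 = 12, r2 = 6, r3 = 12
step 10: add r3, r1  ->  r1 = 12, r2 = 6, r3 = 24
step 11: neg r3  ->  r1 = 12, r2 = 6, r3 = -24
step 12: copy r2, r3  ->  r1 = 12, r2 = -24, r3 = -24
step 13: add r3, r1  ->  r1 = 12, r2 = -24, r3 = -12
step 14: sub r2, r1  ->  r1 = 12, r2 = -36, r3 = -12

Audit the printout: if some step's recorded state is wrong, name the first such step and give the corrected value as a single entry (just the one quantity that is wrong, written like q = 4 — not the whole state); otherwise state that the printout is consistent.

step 1, r1 = -5

step 1: r1 = -5 -> the printout disagrees here
The audit stops at step 1: the recorded entry is wrong and should be r1 = -5.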